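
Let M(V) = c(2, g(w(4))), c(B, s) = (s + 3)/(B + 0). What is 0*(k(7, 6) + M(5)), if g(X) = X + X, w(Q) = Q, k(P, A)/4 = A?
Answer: 0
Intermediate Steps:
k(P, A) = 4*A
g(X) = 2*X
c(B, s) = (3 + s)/B
M(V) = 11/2 (M(V) = (3 + 2*4)/2 = (3 + 8)/2 = (1/2)*11 = 11/2)
0*(k(7, 6) + M(5)) = 0*(4*6 + 11/2) = 0*(24 + 11/2) = 0*(59/2) = 0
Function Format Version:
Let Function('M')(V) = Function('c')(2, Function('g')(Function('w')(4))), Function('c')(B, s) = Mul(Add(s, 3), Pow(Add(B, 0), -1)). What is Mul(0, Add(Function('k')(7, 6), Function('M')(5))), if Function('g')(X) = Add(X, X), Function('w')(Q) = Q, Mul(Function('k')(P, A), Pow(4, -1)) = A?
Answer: 0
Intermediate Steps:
Function('k')(P, A) = Mul(4, A)
Function('g')(X) = Mul(2, X)
Function('c')(B, s) = Mul(Pow(B, -1), Add(3, s)) (Function('c')(B, s) = Mul(Add(3, s), Pow(B, -1)) = Mul(Pow(B, -1), Add(3, s)))
Function('M')(V) = Rational(11, 2) (Function('M')(V) = Mul(Pow(2, -1), Add(3, Mul(2, 4))) = Mul(Rational(1, 2), Add(3, 8)) = Mul(Rational(1, 2), 11) = Rational(11, 2))
Mul(0, Add(Function('k')(7, 6), Function('M')(5))) = Mul(0, Add(Mul(4, 6), Rational(11, 2))) = Mul(0, Add(24, Rational(11, 2))) = Mul(0, Rational(59, 2)) = 0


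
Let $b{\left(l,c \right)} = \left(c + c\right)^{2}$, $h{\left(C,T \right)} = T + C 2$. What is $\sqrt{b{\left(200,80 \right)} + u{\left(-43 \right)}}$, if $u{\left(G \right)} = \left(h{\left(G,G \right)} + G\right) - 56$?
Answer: $2 \sqrt{6343} \approx 159.29$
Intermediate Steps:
$h{\left(C,T \right)} = T + 2 C$
$b{\left(l,c \right)} = 4 c^{2}$ ($b{\left(l,c \right)} = \left(2 c\right)^{2} = 4 c^{2}$)
$u{\left(G \right)} = -56 + 4 G$ ($u{\left(G \right)} = \left(\left(G + 2 G\right) + G\right) - 56 = \left(3 G + G\right) - 56 = 4 G - 56 = -56 + 4 G$)
$\sqrt{b{\left(200,80 \right)} + u{\left(-43 \right)}} = \sqrt{4 \cdot 80^{2} + \left(-56 + 4 \left(-43\right)\right)} = \sqrt{4 \cdot 6400 - 228} = \sqrt{25600 - 228} = \sqrt{25372} = 2 \sqrt{6343}$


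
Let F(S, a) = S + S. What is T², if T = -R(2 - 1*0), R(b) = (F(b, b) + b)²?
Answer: 1296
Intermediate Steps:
F(S, a) = 2*S
R(b) = 9*b² (R(b) = (2*b + b)² = (3*b)² = 9*b²)
T = -36 (T = -9*(2 - 1*0)² = -9*(2 + 0)² = -9*2² = -9*4 = -1*36 = -36)
T² = (-36)² = 1296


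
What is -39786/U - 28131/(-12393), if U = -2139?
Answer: 61471123/2945403 ≈ 20.870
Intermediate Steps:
-39786/U - 28131/(-12393) = -39786/(-2139) - 28131/(-12393) = -39786*(-1/2139) - 28131*(-1/12393) = 13262/713 + 9377/4131 = 61471123/2945403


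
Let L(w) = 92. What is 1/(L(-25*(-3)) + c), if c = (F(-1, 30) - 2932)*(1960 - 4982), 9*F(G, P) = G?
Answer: 9/79748386 ≈ 1.1285e-7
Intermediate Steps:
F(G, P) = G/9
c = 79747558/9 (c = ((1/9)*(-1) - 2932)*(1960 - 4982) = (-1/9 - 2932)*(-3022) = -26389/9*(-3022) = 79747558/9 ≈ 8.8608e+6)
1/(L(-25*(-3)) + c) = 1/(92 + 79747558/9) = 1/(79748386/9) = 9/79748386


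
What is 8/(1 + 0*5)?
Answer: 8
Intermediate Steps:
8/(1 + 0*5) = 8/(1 + 0) = 8/1 = 1*8 = 8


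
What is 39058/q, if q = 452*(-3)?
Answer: -19529/678 ≈ -28.804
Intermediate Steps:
q = -1356
39058/q = 39058/(-1356) = 39058*(-1/1356) = -19529/678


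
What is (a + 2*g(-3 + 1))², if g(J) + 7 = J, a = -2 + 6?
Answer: 196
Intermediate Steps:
a = 4
g(J) = -7 + J
(a + 2*g(-3 + 1))² = (4 + 2*(-7 + (-3 + 1)))² = (4 + 2*(-7 - 2))² = (4 + 2*(-9))² = (4 - 18)² = (-14)² = 196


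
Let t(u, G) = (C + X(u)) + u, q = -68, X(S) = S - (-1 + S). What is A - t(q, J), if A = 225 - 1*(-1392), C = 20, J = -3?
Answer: 1664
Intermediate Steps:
A = 1617 (A = 225 + 1392 = 1617)
X(S) = 1 (X(S) = S + (1 - S) = 1)
t(u, G) = 21 + u (t(u, G) = (20 + 1) + u = 21 + u)
A - t(q, J) = 1617 - (21 - 68) = 1617 - 1*(-47) = 1617 + 47 = 1664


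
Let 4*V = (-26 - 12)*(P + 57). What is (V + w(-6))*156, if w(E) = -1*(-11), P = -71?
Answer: 22464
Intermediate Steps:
w(E) = 11
V = 133 (V = ((-26 - 12)*(-71 + 57))/4 = (-38*(-14))/4 = (¼)*532 = 133)
(V + w(-6))*156 = (133 + 11)*156 = 144*156 = 22464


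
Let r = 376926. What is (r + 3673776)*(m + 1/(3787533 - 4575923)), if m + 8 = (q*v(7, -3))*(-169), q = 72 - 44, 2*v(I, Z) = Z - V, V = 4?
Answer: 26432872223303709/394195 ≈ 6.7055e+10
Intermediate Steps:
v(I, Z) = -2 + Z/2 (v(I, Z) = (Z - 1*4)/2 = (Z - 4)/2 = (-4 + Z)/2 = -2 + Z/2)
q = 28
m = 16554 (m = -8 + (28*(-2 + (1/2)*(-3)))*(-169) = -8 + (28*(-2 - 3/2))*(-169) = -8 + (28*(-7/2))*(-169) = -8 - 98*(-169) = -8 + 16562 = 16554)
(r + 3673776)*(m + 1/(3787533 - 4575923)) = (376926 + 3673776)*(16554 + 1/(3787533 - 4575923)) = 4050702*(16554 + 1/(-788390)) = 4050702*(16554 - 1/788390) = 4050702*(13051008059/788390) = 26432872223303709/394195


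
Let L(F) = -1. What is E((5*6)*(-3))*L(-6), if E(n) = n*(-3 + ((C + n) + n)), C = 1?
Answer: -16380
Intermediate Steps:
E(n) = n*(-2 + 2*n) (E(n) = n*(-3 + ((1 + n) + n)) = n*(-3 + (1 + 2*n)) = n*(-2 + 2*n))
E((5*6)*(-3))*L(-6) = (2*((5*6)*(-3))*(-1 + (5*6)*(-3)))*(-1) = (2*(30*(-3))*(-1 + 30*(-3)))*(-1) = (2*(-90)*(-1 - 90))*(-1) = (2*(-90)*(-91))*(-1) = 16380*(-1) = -16380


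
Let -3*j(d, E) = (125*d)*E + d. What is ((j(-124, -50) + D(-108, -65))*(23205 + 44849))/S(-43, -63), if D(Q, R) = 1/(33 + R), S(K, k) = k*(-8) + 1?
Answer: -56248978863/1616 ≈ -3.4808e+7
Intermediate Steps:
j(d, E) = -d/3 - 125*E*d/3 (j(d, E) = -((125*d)*E + d)/3 = -(125*E*d + d)/3 = -(d + 125*E*d)/3 = -d/3 - 125*E*d/3)
S(K, k) = 1 - 8*k (S(K, k) = -8*k + 1 = 1 - 8*k)
((j(-124, -50) + D(-108, -65))*(23205 + 44849))/S(-43, -63) = ((-⅓*(-124)*(1 + 125*(-50)) + 1/(33 - 65))*(23205 + 44849))/(1 - 8*(-63)) = ((-⅓*(-124)*(1 - 6250) + 1/(-32))*68054)/(1 + 504) = ((-⅓*(-124)*(-6249) - 1/32)*68054)/505 = ((-258292 - 1/32)*68054)*(1/505) = -8265345/32*68054*(1/505) = -281244894315/16*1/505 = -56248978863/1616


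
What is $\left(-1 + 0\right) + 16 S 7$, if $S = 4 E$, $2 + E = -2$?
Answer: $-1793$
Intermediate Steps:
$E = -4$ ($E = -2 - 2 = -4$)
$S = -16$ ($S = 4 \left(-4\right) = -16$)
$\left(-1 + 0\right) + 16 S 7 = \left(-1 + 0\right) + 16 \left(\left(-16\right) 7\right) = -1 + 16 \left(-112\right) = -1 - 1792 = -1793$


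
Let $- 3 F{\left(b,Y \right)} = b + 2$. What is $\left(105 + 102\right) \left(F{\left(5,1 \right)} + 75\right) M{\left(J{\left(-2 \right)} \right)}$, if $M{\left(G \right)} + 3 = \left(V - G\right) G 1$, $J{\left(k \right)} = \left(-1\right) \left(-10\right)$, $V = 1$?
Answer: $-1398906$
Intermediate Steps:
$J{\left(k \right)} = 10$
$F{\left(b,Y \right)} = - \frac{2}{3} - \frac{b}{3}$ ($F{\left(b,Y \right)} = - \frac{b + 2}{3} = - \frac{2 + b}{3} = - \frac{2}{3} - \frac{b}{3}$)
$M{\left(G \right)} = -3 + G \left(1 - G\right)$ ($M{\left(G \right)} = -3 + \left(1 - G\right) G 1 = -3 + G \left(1 - G\right) 1 = -3 + G \left(1 - G\right)$)
$\left(105 + 102\right) \left(F{\left(5,1 \right)} + 75\right) M{\left(J{\left(-2 \right)} \right)} = \left(105 + 102\right) \left(\left(- \frac{2}{3} - \frac{5}{3}\right) + 75\right) \left(-3 + 10 - 10^{2}\right) = 207 \left(\left(- \frac{2}{3} - \frac{5}{3}\right) + 75\right) \left(-3 + 10 - 100\right) = 207 \left(- \frac{7}{3} + 75\right) \left(-3 + 10 - 100\right) = 207 \cdot \frac{218}{3} \left(-93\right) = 15042 \left(-93\right) = -1398906$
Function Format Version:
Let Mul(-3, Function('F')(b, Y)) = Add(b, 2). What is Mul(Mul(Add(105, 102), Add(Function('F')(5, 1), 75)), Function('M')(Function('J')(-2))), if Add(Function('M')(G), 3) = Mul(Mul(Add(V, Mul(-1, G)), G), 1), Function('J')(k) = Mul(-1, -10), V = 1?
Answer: -1398906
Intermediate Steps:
Function('J')(k) = 10
Function('F')(b, Y) = Add(Rational(-2, 3), Mul(Rational(-1, 3), b)) (Function('F')(b, Y) = Mul(Rational(-1, 3), Add(b, 2)) = Mul(Rational(-1, 3), Add(2, b)) = Add(Rational(-2, 3), Mul(Rational(-1, 3), b)))
Function('M')(G) = Add(-3, Mul(G, Add(1, Mul(-1, G)))) (Function('M')(G) = Add(-3, Mul(Mul(Add(1, Mul(-1, G)), G), 1)) = Add(-3, Mul(Mul(G, Add(1, Mul(-1, G))), 1)) = Add(-3, Mul(G, Add(1, Mul(-1, G)))))
Mul(Mul(Add(105, 102), Add(Function('F')(5, 1), 75)), Function('M')(Function('J')(-2))) = Mul(Mul(Add(105, 102), Add(Add(Rational(-2, 3), Mul(Rational(-1, 3), 5)), 75)), Add(-3, 10, Mul(-1, Pow(10, 2)))) = Mul(Mul(207, Add(Add(Rational(-2, 3), Rational(-5, 3)), 75)), Add(-3, 10, Mul(-1, 100))) = Mul(Mul(207, Add(Rational(-7, 3), 75)), Add(-3, 10, -100)) = Mul(Mul(207, Rational(218, 3)), -93) = Mul(15042, -93) = -1398906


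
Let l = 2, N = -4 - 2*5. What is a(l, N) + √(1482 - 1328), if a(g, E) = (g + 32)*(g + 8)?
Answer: 340 + √154 ≈ 352.41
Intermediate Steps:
N = -14 (N = -4 - 10 = -14)
a(g, E) = (8 + g)*(32 + g) (a(g, E) = (32 + g)*(8 + g) = (8 + g)*(32 + g))
a(l, N) + √(1482 - 1328) = (256 + 2² + 40*2) + √(1482 - 1328) = (256 + 4 + 80) + √154 = 340 + √154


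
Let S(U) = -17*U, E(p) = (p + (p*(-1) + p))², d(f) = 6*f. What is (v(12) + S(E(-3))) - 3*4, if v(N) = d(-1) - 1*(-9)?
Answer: -162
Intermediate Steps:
v(N) = 3 (v(N) = 6*(-1) - 1*(-9) = -6 + 9 = 3)
E(p) = p² (E(p) = (p + (-p + p))² = (p + 0)² = p²)
(v(12) + S(E(-3))) - 3*4 = (3 - 17*(-3)²) - 3*4 = (3 - 17*9) - 12 = (3 - 153) - 12 = -150 - 12 = -162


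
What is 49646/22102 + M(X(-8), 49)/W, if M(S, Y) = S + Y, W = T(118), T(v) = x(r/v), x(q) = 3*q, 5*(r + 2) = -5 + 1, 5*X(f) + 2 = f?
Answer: -152700832/232071 ≈ -657.99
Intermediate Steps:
X(f) = -⅖ + f/5
r = -14/5 (r = -2 + (-5 + 1)/5 = -2 + (⅕)*(-4) = -2 - ⅘ = -14/5 ≈ -2.8000)
T(v) = -42/(5*v) (T(v) = 3*(-14/(5*v)) = -42/(5*v))
W = -21/295 (W = -42/5/118 = -42/5*1/118 = -21/295 ≈ -0.071186)
49646/22102 + M(X(-8), 49)/W = 49646/22102 + ((-⅖ + (⅕)*(-8)) + 49)/(-21/295) = 49646*(1/22102) + ((-⅖ - 8/5) + 49)*(-295/21) = 24823/11051 + (-2 + 49)*(-295/21) = 24823/11051 + 47*(-295/21) = 24823/11051 - 13865/21 = -152700832/232071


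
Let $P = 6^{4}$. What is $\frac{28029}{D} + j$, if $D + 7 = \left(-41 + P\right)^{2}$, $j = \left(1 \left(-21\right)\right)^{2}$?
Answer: $\frac{231536989}{525006} \approx 441.02$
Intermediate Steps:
$P = 1296$
$j = 441$ ($j = \left(-21\right)^{2} = 441$)
$D = 1575018$ ($D = -7 + \left(-41 + 1296\right)^{2} = -7 + 1255^{2} = -7 + 1575025 = 1575018$)
$\frac{28029}{D} + j = \frac{28029}{1575018} + 441 = 28029 \cdot \frac{1}{1575018} + 441 = \frac{9343}{525006} + 441 = \frac{231536989}{525006}$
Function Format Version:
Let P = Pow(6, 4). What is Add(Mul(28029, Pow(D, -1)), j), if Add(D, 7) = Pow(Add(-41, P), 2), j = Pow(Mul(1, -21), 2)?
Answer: Rational(231536989, 525006) ≈ 441.02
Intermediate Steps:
P = 1296
j = 441 (j = Pow(-21, 2) = 441)
D = 1575018 (D = Add(-7, Pow(Add(-41, 1296), 2)) = Add(-7, Pow(1255, 2)) = Add(-7, 1575025) = 1575018)
Add(Mul(28029, Pow(D, -1)), j) = Add(Mul(28029, Pow(1575018, -1)), 441) = Add(Mul(28029, Rational(1, 1575018)), 441) = Add(Rational(9343, 525006), 441) = Rational(231536989, 525006)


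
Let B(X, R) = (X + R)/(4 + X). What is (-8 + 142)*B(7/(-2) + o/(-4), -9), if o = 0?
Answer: -3350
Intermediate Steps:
B(X, R) = (R + X)/(4 + X)
(-8 + 142)*B(7/(-2) + o/(-4), -9) = (-8 + 142)*((-9 + (7/(-2) + 0/(-4)))/(4 + (7/(-2) + 0/(-4)))) = 134*((-9 + (7*(-½) + 0*(-¼)))/(4 + (7*(-½) + 0*(-¼)))) = 134*((-9 + (-7/2 + 0))/(4 + (-7/2 + 0))) = 134*((-9 - 7/2)/(4 - 7/2)) = 134*(-25/2/(½)) = 134*(2*(-25/2)) = 134*(-25) = -3350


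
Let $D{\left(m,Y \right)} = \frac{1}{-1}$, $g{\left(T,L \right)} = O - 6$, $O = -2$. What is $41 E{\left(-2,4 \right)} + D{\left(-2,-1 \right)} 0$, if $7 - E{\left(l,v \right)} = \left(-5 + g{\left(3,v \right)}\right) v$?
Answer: $2419$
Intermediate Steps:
$g{\left(T,L \right)} = -8$ ($g{\left(T,L \right)} = -2 - 6 = -8$)
$E{\left(l,v \right)} = 7 + 13 v$ ($E{\left(l,v \right)} = 7 - \left(-5 - 8\right) v = 7 - - 13 v = 7 + 13 v$)
$D{\left(m,Y \right)} = -1$
$41 E{\left(-2,4 \right)} + D{\left(-2,-1 \right)} 0 = 41 \left(7 + 13 \cdot 4\right) - 0 = 41 \left(7 + 52\right) + 0 = 41 \cdot 59 + 0 = 2419 + 0 = 2419$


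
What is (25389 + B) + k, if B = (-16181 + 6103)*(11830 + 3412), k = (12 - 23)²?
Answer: -153583366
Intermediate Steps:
k = 121 (k = (-11)² = 121)
B = -153608876 (B = -10078*15242 = -153608876)
(25389 + B) + k = (25389 - 153608876) + 121 = -153583487 + 121 = -153583366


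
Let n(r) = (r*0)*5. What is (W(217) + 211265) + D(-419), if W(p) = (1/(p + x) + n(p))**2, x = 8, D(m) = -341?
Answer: 10678027501/50625 ≈ 2.1092e+5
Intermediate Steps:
n(r) = 0 (n(r) = 0*5 = 0)
W(p) = (8 + p)**(-2) (W(p) = (1/(p + 8) + 0)**2 = (1/(8 + p) + 0)**2 = (1/(8 + p))**2 = (8 + p)**(-2))
(W(217) + 211265) + D(-419) = ((8 + 217)**(-2) + 211265) - 341 = (225**(-2) + 211265) - 341 = (1/50625 + 211265) - 341 = 10695290626/50625 - 341 = 10678027501/50625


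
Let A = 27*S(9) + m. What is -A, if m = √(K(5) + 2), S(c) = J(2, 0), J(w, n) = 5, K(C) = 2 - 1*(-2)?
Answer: -135 - √6 ≈ -137.45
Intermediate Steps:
K(C) = 4 (K(C) = 2 + 2 = 4)
S(c) = 5
m = √6 (m = √(4 + 2) = √6 ≈ 2.4495)
A = 135 + √6 (A = 27*5 + √6 = 135 + √6 ≈ 137.45)
-A = -(135 + √6) = -135 - √6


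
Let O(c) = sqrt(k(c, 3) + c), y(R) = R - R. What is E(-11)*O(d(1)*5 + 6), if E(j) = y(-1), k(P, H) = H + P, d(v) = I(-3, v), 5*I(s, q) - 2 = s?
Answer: 0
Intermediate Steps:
I(s, q) = 2/5 + s/5
d(v) = -1/5 (d(v) = 2/5 + (1/5)*(-3) = 2/5 - 3/5 = -1/5)
y(R) = 0
E(j) = 0
O(c) = sqrt(3 + 2*c) (O(c) = sqrt((3 + c) + c) = sqrt(3 + 2*c))
E(-11)*O(d(1)*5 + 6) = 0*sqrt(3 + 2*(-1/5*5 + 6)) = 0*sqrt(3 + 2*(-1 + 6)) = 0*sqrt(3 + 2*5) = 0*sqrt(3 + 10) = 0*sqrt(13) = 0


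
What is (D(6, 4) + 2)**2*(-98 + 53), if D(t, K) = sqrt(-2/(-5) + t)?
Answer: -468 - 144*sqrt(10) ≈ -923.37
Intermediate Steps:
D(t, K) = sqrt(2/5 + t) (D(t, K) = sqrt(-2*(-1/5) + t) = sqrt(2/5 + t))
(D(6, 4) + 2)**2*(-98 + 53) = (sqrt(10 + 25*6)/5 + 2)**2*(-98 + 53) = (sqrt(10 + 150)/5 + 2)**2*(-45) = (sqrt(160)/5 + 2)**2*(-45) = ((4*sqrt(10))/5 + 2)**2*(-45) = (4*sqrt(10)/5 + 2)**2*(-45) = (2 + 4*sqrt(10)/5)**2*(-45) = -45*(2 + 4*sqrt(10)/5)**2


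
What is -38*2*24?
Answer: -1824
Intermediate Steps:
-38*2*24 = -76*24 = -1824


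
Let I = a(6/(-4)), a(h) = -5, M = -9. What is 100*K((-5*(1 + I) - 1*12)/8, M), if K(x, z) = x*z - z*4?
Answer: 2700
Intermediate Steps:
I = -5
K(x, z) = -4*z + x*z (K(x, z) = x*z - 4*z = -4*z + x*z)
100*K((-5*(1 + I) - 1*12)/8, M) = 100*(-9*(-4 + (-5*(1 - 5) - 1*12)/8)) = 100*(-9*(-4 + (-5*(-4) - 12)*(⅛))) = 100*(-9*(-4 + (20 - 12)*(⅛))) = 100*(-9*(-4 + 8*(⅛))) = 100*(-9*(-4 + 1)) = 100*(-9*(-3)) = 100*27 = 2700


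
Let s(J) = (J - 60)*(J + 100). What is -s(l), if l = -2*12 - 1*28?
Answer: 5376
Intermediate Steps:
l = -52 (l = -24 - 28 = -52)
s(J) = (-60 + J)*(100 + J)
-s(l) = -(-6000 + (-52)² + 40*(-52)) = -(-6000 + 2704 - 2080) = -1*(-5376) = 5376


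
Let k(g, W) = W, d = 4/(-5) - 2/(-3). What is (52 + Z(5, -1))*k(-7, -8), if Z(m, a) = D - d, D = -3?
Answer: -5896/15 ≈ -393.07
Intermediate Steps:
d = -2/15 (d = 4*(-⅕) - 2*(-⅓) = -⅘ + ⅔ = -2/15 ≈ -0.13333)
Z(m, a) = -43/15 (Z(m, a) = -3 - 1*(-2/15) = -3 + 2/15 = -43/15)
(52 + Z(5, -1))*k(-7, -8) = (52 - 43/15)*(-8) = (737/15)*(-8) = -5896/15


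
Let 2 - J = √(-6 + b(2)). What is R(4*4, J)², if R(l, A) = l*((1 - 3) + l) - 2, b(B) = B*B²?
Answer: 49284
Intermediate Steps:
b(B) = B³
J = 2 - √2 (J = 2 - √(-6 + 2³) = 2 - √(-6 + 8) = 2 - √2 ≈ 0.58579)
R(l, A) = -2 + l*(-2 + l) (R(l, A) = l*(-2 + l) - 2 = -2 + l*(-2 + l))
R(4*4, J)² = (-2 + (4*4)² - 8*4)² = (-2 + 16² - 2*16)² = (-2 + 256 - 32)² = 222² = 49284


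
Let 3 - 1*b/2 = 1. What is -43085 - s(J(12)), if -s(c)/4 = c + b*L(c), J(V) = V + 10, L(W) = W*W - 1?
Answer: -35269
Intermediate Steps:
L(W) = -1 + W² (L(W) = W² - 1 = -1 + W²)
J(V) = 10 + V
b = 4 (b = 6 - 2*1 = 6 - 2 = 4)
s(c) = 16 - 16*c² - 4*c (s(c) = -4*(c + 4*(-1 + c²)) = -4*(c + (-4 + 4*c²)) = -4*(-4 + c + 4*c²) = 16 - 16*c² - 4*c)
-43085 - s(J(12)) = -43085 - (16 - 16*(10 + 12)² - 4*(10 + 12)) = -43085 - (16 - 16*22² - 4*22) = -43085 - (16 - 16*484 - 88) = -43085 - (16 - 7744 - 88) = -43085 - 1*(-7816) = -43085 + 7816 = -35269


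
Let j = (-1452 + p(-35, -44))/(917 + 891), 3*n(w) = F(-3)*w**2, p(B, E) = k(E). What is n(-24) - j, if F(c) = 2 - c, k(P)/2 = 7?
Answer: 868559/904 ≈ 960.79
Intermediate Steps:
k(P) = 14 (k(P) = 2*7 = 14)
p(B, E) = 14
n(w) = 5*w**2/3 (n(w) = ((2 - 1*(-3))*w**2)/3 = ((2 + 3)*w**2)/3 = (5*w**2)/3 = 5*w**2/3)
j = -719/904 (j = (-1452 + 14)/(917 + 891) = -1438/1808 = -1438*1/1808 = -719/904 ≈ -0.79535)
n(-24) - j = (5/3)*(-24)**2 - 1*(-719/904) = (5/3)*576 + 719/904 = 960 + 719/904 = 868559/904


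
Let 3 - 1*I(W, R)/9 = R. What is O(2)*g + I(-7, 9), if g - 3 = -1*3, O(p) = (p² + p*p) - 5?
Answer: -54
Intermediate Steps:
O(p) = -5 + 2*p² (O(p) = (p² + p²) - 5 = 2*p² - 5 = -5 + 2*p²)
I(W, R) = 27 - 9*R
g = 0 (g = 3 - 1*3 = 3 - 3 = 0)
O(2)*g + I(-7, 9) = (-5 + 2*2²)*0 + (27 - 9*9) = (-5 + 2*4)*0 + (27 - 81) = (-5 + 8)*0 - 54 = 3*0 - 54 = 0 - 54 = -54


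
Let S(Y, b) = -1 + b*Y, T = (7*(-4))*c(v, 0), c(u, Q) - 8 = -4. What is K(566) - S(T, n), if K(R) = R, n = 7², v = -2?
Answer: 6055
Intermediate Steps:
c(u, Q) = 4 (c(u, Q) = 8 - 4 = 4)
n = 49
T = -112 (T = (7*(-4))*4 = -28*4 = -112)
S(Y, b) = -1 + Y*b
K(566) - S(T, n) = 566 - (-1 - 112*49) = 566 - (-1 - 5488) = 566 - 1*(-5489) = 566 + 5489 = 6055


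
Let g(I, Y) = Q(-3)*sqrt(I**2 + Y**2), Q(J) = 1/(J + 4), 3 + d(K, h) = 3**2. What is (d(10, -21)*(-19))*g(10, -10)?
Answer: -1140*sqrt(2) ≈ -1612.2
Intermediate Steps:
d(K, h) = 6 (d(K, h) = -3 + 3**2 = -3 + 9 = 6)
Q(J) = 1/(4 + J)
g(I, Y) = sqrt(I**2 + Y**2) (g(I, Y) = sqrt(I**2 + Y**2)/(4 - 3) = sqrt(I**2 + Y**2)/1 = 1*sqrt(I**2 + Y**2) = sqrt(I**2 + Y**2))
(d(10, -21)*(-19))*g(10, -10) = (6*(-19))*sqrt(10**2 + (-10)**2) = -114*sqrt(100 + 100) = -1140*sqrt(2)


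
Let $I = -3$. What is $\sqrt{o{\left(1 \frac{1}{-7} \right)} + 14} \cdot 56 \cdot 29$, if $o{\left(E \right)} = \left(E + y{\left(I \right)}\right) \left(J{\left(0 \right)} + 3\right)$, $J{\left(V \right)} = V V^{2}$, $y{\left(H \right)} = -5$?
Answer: $232 i \sqrt{70} \approx 1941.1 i$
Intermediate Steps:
$J{\left(V \right)} = V^{3}$
$o{\left(E \right)} = -15 + 3 E$ ($o{\left(E \right)} = \left(E - 5\right) \left(0^{3} + 3\right) = \left(-5 + E\right) \left(0 + 3\right) = \left(-5 + E\right) 3 = -15 + 3 E$)
$\sqrt{o{\left(1 \frac{1}{-7} \right)} + 14} \cdot 56 \cdot 29 = \sqrt{\left(-15 + 3 \cdot 1 \frac{1}{-7}\right) + 14} \cdot 56 \cdot 29 = \sqrt{\left(-15 + 3 \cdot 1 \left(- \frac{1}{7}\right)\right) + 14} \cdot 56 \cdot 29 = \sqrt{\left(-15 + 3 \left(- \frac{1}{7}\right)\right) + 14} \cdot 56 \cdot 29 = \sqrt{\left(-15 - \frac{3}{7}\right) + 14} \cdot 56 \cdot 29 = \sqrt{- \frac{108}{7} + 14} \cdot 56 \cdot 29 = \sqrt{- \frac{10}{7}} \cdot 56 \cdot 29 = \frac{i \sqrt{70}}{7} \cdot 56 \cdot 29 = 8 i \sqrt{70} \cdot 29 = 232 i \sqrt{70}$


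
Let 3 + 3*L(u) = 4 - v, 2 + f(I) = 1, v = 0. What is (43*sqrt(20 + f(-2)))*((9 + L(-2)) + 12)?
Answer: 2752*sqrt(19)/3 ≈ 3998.6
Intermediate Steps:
f(I) = -1 (f(I) = -2 + 1 = -1)
L(u) = 1/3 (L(u) = -1 + (4 - 1*0)/3 = -1 + (4 + 0)/3 = -1 + (1/3)*4 = -1 + 4/3 = 1/3)
(43*sqrt(20 + f(-2)))*((9 + L(-2)) + 12) = (43*sqrt(20 - 1))*((9 + 1/3) + 12) = (43*sqrt(19))*(28/3 + 12) = (43*sqrt(19))*(64/3) = 2752*sqrt(19)/3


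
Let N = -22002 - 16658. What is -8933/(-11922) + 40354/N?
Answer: -16968826/57613065 ≈ -0.29453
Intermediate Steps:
N = -38660
-8933/(-11922) + 40354/N = -8933/(-11922) + 40354/(-38660) = -8933*(-1/11922) + 40354*(-1/38660) = 8933/11922 - 20177/19330 = -16968826/57613065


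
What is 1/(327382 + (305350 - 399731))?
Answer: 1/233001 ≈ 4.2918e-6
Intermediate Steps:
1/(327382 + (305350 - 399731)) = 1/(327382 - 94381) = 1/233001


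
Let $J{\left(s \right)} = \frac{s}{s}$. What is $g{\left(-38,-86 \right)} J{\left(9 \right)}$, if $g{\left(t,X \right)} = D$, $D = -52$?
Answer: $-52$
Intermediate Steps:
$J{\left(s \right)} = 1$
$g{\left(t,X \right)} = -52$
$g{\left(-38,-86 \right)} J{\left(9 \right)} = \left(-52\right) 1 = -52$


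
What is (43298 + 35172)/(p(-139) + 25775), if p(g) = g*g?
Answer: 39235/22548 ≈ 1.7401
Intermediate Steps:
p(g) = g²
(43298 + 35172)/(p(-139) + 25775) = (43298 + 35172)/((-139)² + 25775) = 78470/(19321 + 25775) = 78470/45096 = 78470*(1/45096) = 39235/22548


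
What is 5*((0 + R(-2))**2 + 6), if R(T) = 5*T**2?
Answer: 2030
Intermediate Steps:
5*((0 + R(-2))**2 + 6) = 5*((0 + 5*(-2)**2)**2 + 6) = 5*((0 + 5*4)**2 + 6) = 5*((0 + 20)**2 + 6) = 5*(20**2 + 6) = 5*(400 + 6) = 5*406 = 2030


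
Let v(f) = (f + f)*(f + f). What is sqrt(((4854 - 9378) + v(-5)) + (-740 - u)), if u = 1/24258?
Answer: I*sqrt(3038758736754)/24258 ≈ 71.861*I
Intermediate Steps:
u = 1/24258 ≈ 4.1224e-5
v(f) = 4*f**2 (v(f) = (2*f)*(2*f) = 4*f**2)
sqrt(((4854 - 9378) + v(-5)) + (-740 - u)) = sqrt(((4854 - 9378) + 4*(-5)**2) + (-740 - 1*1/24258)) = sqrt((-4524 + 4*25) + (-740 - 1/24258)) = sqrt((-4524 + 100) - 17950921/24258) = sqrt(-4424 - 17950921/24258) = sqrt(-125268313/24258) = I*sqrt(3038758736754)/24258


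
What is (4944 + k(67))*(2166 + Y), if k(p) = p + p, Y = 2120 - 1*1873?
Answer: 12253214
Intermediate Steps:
Y = 247 (Y = 2120 - 1873 = 247)
k(p) = 2*p
(4944 + k(67))*(2166 + Y) = (4944 + 2*67)*(2166 + 247) = (4944 + 134)*2413 = 5078*2413 = 12253214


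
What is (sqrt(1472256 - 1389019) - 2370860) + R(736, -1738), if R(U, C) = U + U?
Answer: -2369388 + sqrt(83237) ≈ -2.3691e+6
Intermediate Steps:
R(U, C) = 2*U
(sqrt(1472256 - 1389019) - 2370860) + R(736, -1738) = (sqrt(1472256 - 1389019) - 2370860) + 2*736 = (sqrt(83237) - 2370860) + 1472 = (-2370860 + sqrt(83237)) + 1472 = -2369388 + sqrt(83237)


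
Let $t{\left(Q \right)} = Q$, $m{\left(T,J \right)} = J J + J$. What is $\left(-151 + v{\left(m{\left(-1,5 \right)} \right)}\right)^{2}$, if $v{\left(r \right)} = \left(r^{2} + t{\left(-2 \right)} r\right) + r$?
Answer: $516961$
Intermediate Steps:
$m{\left(T,J \right)} = J + J^{2}$ ($m{\left(T,J \right)} = J^{2} + J = J + J^{2}$)
$v{\left(r \right)} = r^{2} - r$ ($v{\left(r \right)} = \left(r^{2} - 2 r\right) + r = r^{2} - r$)
$\left(-151 + v{\left(m{\left(-1,5 \right)} \right)}\right)^{2} = \left(-151 + 5 \left(1 + 5\right) \left(-1 + 5 \left(1 + 5\right)\right)\right)^{2} = \left(-151 + 5 \cdot 6 \left(-1 + 5 \cdot 6\right)\right)^{2} = \left(-151 + 30 \left(-1 + 30\right)\right)^{2} = \left(-151 + 30 \cdot 29\right)^{2} = \left(-151 + 870\right)^{2} = 719^{2} = 516961$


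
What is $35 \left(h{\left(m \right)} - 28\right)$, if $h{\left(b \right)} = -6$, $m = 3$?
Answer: $-1190$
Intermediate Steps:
$35 \left(h{\left(m \right)} - 28\right) = 35 \left(-6 - 28\right) = 35 \left(-34\right) = -1190$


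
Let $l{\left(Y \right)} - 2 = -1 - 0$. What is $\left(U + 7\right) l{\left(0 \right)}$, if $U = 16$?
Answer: $23$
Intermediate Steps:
$l{\left(Y \right)} = 1$ ($l{\left(Y \right)} = 2 - 1 = 1$)
$\left(U + 7\right) l{\left(0 \right)} = \left(16 + 7\right) 1 = 23 \cdot 1 = 23$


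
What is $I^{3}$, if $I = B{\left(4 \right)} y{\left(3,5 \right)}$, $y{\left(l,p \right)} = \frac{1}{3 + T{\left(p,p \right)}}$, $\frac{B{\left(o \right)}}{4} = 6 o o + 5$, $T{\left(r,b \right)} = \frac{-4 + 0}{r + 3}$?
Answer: $\frac{527514112}{125} \approx 4.2201 \cdot 10^{6}$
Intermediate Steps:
$T{\left(r,b \right)} = - \frac{4}{3 + r}$
$B{\left(o \right)} = 20 + 24 o^{2}$ ($B{\left(o \right)} = 4 \left(6 o o + 5\right) = 4 \left(6 o^{2} + 5\right) = 4 \left(5 + 6 o^{2}\right) = 20 + 24 o^{2}$)
$y{\left(l,p \right)} = \frac{1}{3 - \frac{4}{3 + p}}$
$I = \frac{808}{5}$ ($I = \left(20 + 24 \cdot 4^{2}\right) \frac{3 + 5}{5 + 3 \cdot 5} = \left(20 + 24 \cdot 16\right) \frac{1}{5 + 15} \cdot 8 = \left(20 + 384\right) \frac{1}{20} \cdot 8 = 404 \cdot \frac{1}{20} \cdot 8 = 404 \cdot \frac{2}{5} = \frac{808}{5} \approx 161.6$)
$I^{3} = \left(\frac{808}{5}\right)^{3} = \frac{527514112}{125}$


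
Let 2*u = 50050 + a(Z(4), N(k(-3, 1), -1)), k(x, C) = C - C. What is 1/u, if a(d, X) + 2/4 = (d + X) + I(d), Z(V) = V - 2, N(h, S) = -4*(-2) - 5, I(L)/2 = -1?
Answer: 4/100105 ≈ 3.9958e-5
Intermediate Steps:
k(x, C) = 0
I(L) = -2 (I(L) = 2*(-1) = -2)
N(h, S) = 3 (N(h, S) = 8 - 5 = 3)
Z(V) = -2 + V
a(d, X) = -5/2 + X + d (a(d, X) = -1/2 + ((d + X) - 2) = -1/2 + ((X + d) - 2) = -1/2 + (-2 + X + d) = -5/2 + X + d)
u = 100105/4 (u = (50050 + (-5/2 + 3 + (-2 + 4)))/2 = (50050 + (-5/2 + 3 + 2))/2 = (50050 + 5/2)/2 = (1/2)*(100105/2) = 100105/4 ≈ 25026.)
1/u = 1/(100105/4) = 4/100105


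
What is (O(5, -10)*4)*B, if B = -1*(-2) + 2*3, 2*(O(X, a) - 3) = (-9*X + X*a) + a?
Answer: -1584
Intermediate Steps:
O(X, a) = 3 + a/2 - 9*X/2 + X*a/2 (O(X, a) = 3 + ((-9*X + X*a) + a)/2 = 3 + (a - 9*X + X*a)/2 = 3 + (a/2 - 9*X/2 + X*a/2) = 3 + a/2 - 9*X/2 + X*a/2)
B = 8 (B = 2 + 6 = 8)
(O(5, -10)*4)*B = ((3 + (1/2)*(-10) - 9/2*5 + (1/2)*5*(-10))*4)*8 = ((3 - 5 - 45/2 - 25)*4)*8 = -99/2*4*8 = -198*8 = -1584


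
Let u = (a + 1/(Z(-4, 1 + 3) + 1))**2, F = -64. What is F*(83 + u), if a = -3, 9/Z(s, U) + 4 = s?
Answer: -13056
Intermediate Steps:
Z(s, U) = 9/(-4 + s)
u = 121 (u = (-3 + 1/(9/(-4 - 4) + 1))**2 = (-3 + 1/(9/(-8) + 1))**2 = (-3 + 1/(9*(-1/8) + 1))**2 = (-3 + 1/(-9/8 + 1))**2 = (-3 + 1/(-1/8))**2 = (-3 - 8)**2 = (-11)**2 = 121)
F*(83 + u) = -64*(83 + 121) = -64*204 = -13056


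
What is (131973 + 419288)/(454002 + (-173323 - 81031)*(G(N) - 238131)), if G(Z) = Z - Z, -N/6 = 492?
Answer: 551261/60570026376 ≈ 9.1012e-6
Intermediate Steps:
N = -2952 (N = -6*492 = -2952)
G(Z) = 0
(131973 + 419288)/(454002 + (-173323 - 81031)*(G(N) - 238131)) = (131973 + 419288)/(454002 + (-173323 - 81031)*(0 - 238131)) = 551261/(454002 - 254354*(-238131)) = 551261/(454002 + 60569572374) = 551261/60570026376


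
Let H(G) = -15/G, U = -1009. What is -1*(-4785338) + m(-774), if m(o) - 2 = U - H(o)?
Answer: 1234357393/258 ≈ 4.7843e+6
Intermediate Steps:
m(o) = -1007 + 15/o (m(o) = 2 + (-1009 - (-15)/o) = 2 + (-1009 + 15/o) = -1007 + 15/o)
-1*(-4785338) + m(-774) = -1*(-4785338) + (-1007 + 15/(-774)) = 4785338 + (-1007 + 15*(-1/774)) = 4785338 + (-1007 - 5/258) = 4785338 - 259811/258 = 1234357393/258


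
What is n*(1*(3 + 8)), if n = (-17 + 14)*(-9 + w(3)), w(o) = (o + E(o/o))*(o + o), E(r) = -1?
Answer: -99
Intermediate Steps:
w(o) = 2*o*(-1 + o) (w(o) = (o - 1)*(o + o) = (-1 + o)*(2*o) = 2*o*(-1 + o))
n = -9 (n = (-17 + 14)*(-9 + 2*3*(-1 + 3)) = -3*(-9 + 2*3*2) = -3*(-9 + 12) = -3*3 = -9)
n*(1*(3 + 8)) = -9*(3 + 8) = -9*11 = -99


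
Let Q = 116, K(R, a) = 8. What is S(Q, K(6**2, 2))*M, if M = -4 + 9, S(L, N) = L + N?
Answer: 620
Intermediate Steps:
M = 5
S(Q, K(6**2, 2))*M = (116 + 8)*5 = 124*5 = 620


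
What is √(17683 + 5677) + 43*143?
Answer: 6149 + 8*√365 ≈ 6301.8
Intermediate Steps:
√(17683 + 5677) + 43*143 = √23360 + 6149 = 8*√365 + 6149 = 6149 + 8*√365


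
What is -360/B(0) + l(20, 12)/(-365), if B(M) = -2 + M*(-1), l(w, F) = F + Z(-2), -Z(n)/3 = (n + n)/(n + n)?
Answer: 65691/365 ≈ 179.98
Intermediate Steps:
Z(n) = -3 (Z(n) = -3*(n + n)/(n + n) = -3*2*n/(2*n) = -3*2*n*1/(2*n) = -3*1 = -3)
l(w, F) = -3 + F (l(w, F) = F - 3 = -3 + F)
B(M) = -2 - M
-360/B(0) + l(20, 12)/(-365) = -360/(-2 - 1*0) + (-3 + 12)/(-365) = -360/(-2 + 0) + 9*(-1/365) = -360/(-2) - 9/365 = -360*(-½) - 9/365 = 180 - 9/365 = 65691/365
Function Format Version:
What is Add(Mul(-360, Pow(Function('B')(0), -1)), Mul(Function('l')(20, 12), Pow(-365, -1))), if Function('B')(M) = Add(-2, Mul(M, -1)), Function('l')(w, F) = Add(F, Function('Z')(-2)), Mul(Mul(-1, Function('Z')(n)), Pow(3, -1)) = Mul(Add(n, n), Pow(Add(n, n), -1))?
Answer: Rational(65691, 365) ≈ 179.98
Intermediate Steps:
Function('Z')(n) = -3 (Function('Z')(n) = Mul(-3, Mul(Add(n, n), Pow(Add(n, n), -1))) = Mul(-3, Mul(Mul(2, n), Pow(Mul(2, n), -1))) = Mul(-3, Mul(Mul(2, n), Mul(Rational(1, 2), Pow(n, -1)))) = Mul(-3, 1) = -3)
Function('l')(w, F) = Add(-3, F) (Function('l')(w, F) = Add(F, -3) = Add(-3, F))
Function('B')(M) = Add(-2, Mul(-1, M))
Add(Mul(-360, Pow(Function('B')(0), -1)), Mul(Function('l')(20, 12), Pow(-365, -1))) = Add(Mul(-360, Pow(Add(-2, Mul(-1, 0)), -1)), Mul(Add(-3, 12), Pow(-365, -1))) = Add(Mul(-360, Pow(Add(-2, 0), -1)), Mul(9, Rational(-1, 365))) = Add(Mul(-360, Pow(-2, -1)), Rational(-9, 365)) = Add(Mul(-360, Rational(-1, 2)), Rational(-9, 365)) = Add(180, Rational(-9, 365)) = Rational(65691, 365)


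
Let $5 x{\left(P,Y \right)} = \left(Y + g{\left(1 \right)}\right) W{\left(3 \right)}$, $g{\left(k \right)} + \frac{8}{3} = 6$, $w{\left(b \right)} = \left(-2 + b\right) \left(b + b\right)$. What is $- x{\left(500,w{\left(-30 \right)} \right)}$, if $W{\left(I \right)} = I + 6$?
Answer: $-3462$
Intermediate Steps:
$w{\left(b \right)} = 2 b \left(-2 + b\right)$ ($w{\left(b \right)} = \left(-2 + b\right) 2 b = 2 b \left(-2 + b\right)$)
$g{\left(k \right)} = \frac{10}{3}$ ($g{\left(k \right)} = - \frac{8}{3} + 6 = \frac{10}{3}$)
$W{\left(I \right)} = 6 + I$
$x{\left(P,Y \right)} = 6 + \frac{9 Y}{5}$ ($x{\left(P,Y \right)} = \frac{\left(Y + \frac{10}{3}\right) \left(6 + 3\right)}{5} = \frac{\left(\frac{10}{3} + Y\right) 9}{5} = \frac{30 + 9 Y}{5} = 6 + \frac{9 Y}{5}$)
$- x{\left(500,w{\left(-30 \right)} \right)} = - (6 + \frac{9 \cdot 2 \left(-30\right) \left(-2 - 30\right)}{5}) = - (6 + \frac{9 \cdot 2 \left(-30\right) \left(-32\right)}{5}) = - (6 + \frac{9}{5} \cdot 1920) = - (6 + 3456) = \left(-1\right) 3462 = -3462$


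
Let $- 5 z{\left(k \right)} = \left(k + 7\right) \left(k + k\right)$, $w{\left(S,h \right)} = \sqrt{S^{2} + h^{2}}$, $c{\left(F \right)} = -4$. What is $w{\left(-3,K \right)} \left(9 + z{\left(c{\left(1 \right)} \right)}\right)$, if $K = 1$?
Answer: $\frac{69 \sqrt{10}}{5} \approx 43.639$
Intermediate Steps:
$z{\left(k \right)} = - \frac{2 k \left(7 + k\right)}{5}$ ($z{\left(k \right)} = - \frac{\left(k + 7\right) \left(k + k\right)}{5} = - \frac{\left(7 + k\right) 2 k}{5} = - \frac{2 k \left(7 + k\right)}{5}$)
$w{\left(-3,K \right)} \left(9 + z{\left(c{\left(1 \right)} \right)}\right) = \sqrt{\left(-3\right)^{2} + 1^{2}} \left(9 - - \frac{8 \left(7 - 4\right)}{5}\right) = \sqrt{9 + 1} \left(9 - \left(- \frac{8}{5}\right) 3\right) = \sqrt{10} \left(9 + \frac{24}{5}\right) = \sqrt{10} \cdot \frac{69}{5} = \frac{69 \sqrt{10}}{5}$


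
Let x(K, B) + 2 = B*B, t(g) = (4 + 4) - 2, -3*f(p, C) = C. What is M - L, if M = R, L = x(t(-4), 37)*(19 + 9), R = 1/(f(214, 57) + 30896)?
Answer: -1181848051/30877 ≈ -38276.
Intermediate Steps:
f(p, C) = -C/3
t(g) = 6 (t(g) = 8 - 2 = 6)
R = 1/30877 (R = 1/(-⅓*57 + 30896) = 1/(-19 + 30896) = 1/30877 ≈ 3.2387e-5)
x(K, B) = -2 + B² (x(K, B) = -2 + B*B = -2 + B²)
L = 38276 (L = (-2 + 37²)*(19 + 9) = (-2 + 1369)*28 = 1367*28 = 38276)
M = 1/30877 ≈ 3.2387e-5
M - L = 1/30877 - 1*38276 = 1/30877 - 38276 = -1181848051/30877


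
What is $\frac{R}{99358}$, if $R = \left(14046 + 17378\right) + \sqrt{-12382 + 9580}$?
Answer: $\frac{15712}{49679} + \frac{i \sqrt{2802}}{99358} \approx 0.31627 + 0.00053276 i$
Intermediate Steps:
$R = 31424 + i \sqrt{2802}$ ($R = 31424 + \sqrt{-2802} = 31424 + i \sqrt{2802} \approx 31424.0 + 52.934 i$)
$\frac{R}{99358} = \frac{31424 + i \sqrt{2802}}{99358} = \left(31424 + i \sqrt{2802}\right) \frac{1}{99358} = \frac{15712}{49679} + \frac{i \sqrt{2802}}{99358}$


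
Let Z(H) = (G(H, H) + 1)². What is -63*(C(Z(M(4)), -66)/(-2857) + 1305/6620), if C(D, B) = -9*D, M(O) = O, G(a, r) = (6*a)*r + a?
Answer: -7704949959/3782668 ≈ -2036.9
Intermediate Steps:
G(a, r) = a + 6*a*r (G(a, r) = 6*a*r + a = a + 6*a*r)
Z(H) = (1 + H*(1 + 6*H))² (Z(H) = (H*(1 + 6*H) + 1)² = (1 + H*(1 + 6*H))²)
-63*(C(Z(M(4)), -66)/(-2857) + 1305/6620) = -63*(-9*(1 + 4*(1 + 6*4))²/(-2857) + 1305/6620) = -63*(-9*(1 + 4*(1 + 24))²*(-1/2857) + 1305*(1/6620)) = -63*(-9*(1 + 4*25)²*(-1/2857) + 261/1324) = -63*(-9*(1 + 100)²*(-1/2857) + 261/1324) = -63*(-9*101²*(-1/2857) + 261/1324) = -63*(-9*10201*(-1/2857) + 261/1324) = -63*(-91809*(-1/2857) + 261/1324) = -63*(91809/2857 + 261/1324) = -63*122300793/3782668 = -7704949959/3782668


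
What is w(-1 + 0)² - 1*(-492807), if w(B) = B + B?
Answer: 492811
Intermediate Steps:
w(B) = 2*B
w(-1 + 0)² - 1*(-492807) = (2*(-1 + 0))² - 1*(-492807) = (2*(-1))² + 492807 = (-2)² + 492807 = 4 + 492807 = 492811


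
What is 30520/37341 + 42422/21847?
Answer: 2250850342/815788827 ≈ 2.7591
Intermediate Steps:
30520/37341 + 42422/21847 = 2250850342/815788827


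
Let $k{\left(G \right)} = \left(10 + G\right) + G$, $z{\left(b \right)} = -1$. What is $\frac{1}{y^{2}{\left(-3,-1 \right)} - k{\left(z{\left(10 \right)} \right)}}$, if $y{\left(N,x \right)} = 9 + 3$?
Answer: $\frac{1}{136} \approx 0.0073529$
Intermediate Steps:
$y{\left(N,x \right)} = 12$
$k{\left(G \right)} = 10 + 2 G$
$\frac{1}{y^{2}{\left(-3,-1 \right)} - k{\left(z{\left(10 \right)} \right)}} = \frac{1}{12^{2} - \left(10 + 2 \left(-1\right)\right)} = \frac{1}{144 - \left(10 - 2\right)} = \frac{1}{144 - 8} = \frac{1}{136}$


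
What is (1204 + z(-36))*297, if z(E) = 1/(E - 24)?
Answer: 7151661/20 ≈ 3.5758e+5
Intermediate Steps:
z(E) = 1/(-24 + E)
(1204 + z(-36))*297 = (1204 + 1/(-24 - 36))*297 = (1204 + 1/(-60))*297 = (1204 - 1/60)*297 = (72239/60)*297 = 7151661/20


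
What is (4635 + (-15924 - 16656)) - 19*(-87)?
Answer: -26292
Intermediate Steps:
(4635 + (-15924 - 16656)) - 19*(-87) = (4635 - 32580) + 1653 = -27945 + 1653 = -26292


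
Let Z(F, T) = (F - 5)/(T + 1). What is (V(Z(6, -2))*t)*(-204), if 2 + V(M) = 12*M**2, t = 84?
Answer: -171360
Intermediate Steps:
Z(F, T) = (-5 + F)/(1 + T)
V(M) = -2 + 12*M**2
(V(Z(6, -2))*t)*(-204) = ((-2 + 12*((-5 + 6)/(1 - 2))**2)*84)*(-204) = ((-2 + 12*(1/(-1))**2)*84)*(-204) = ((-2 + 12*(-1*1)**2)*84)*(-204) = ((-2 + 12*(-1)**2)*84)*(-204) = ((-2 + 12*1)*84)*(-204) = ((-2 + 12)*84)*(-204) = (10*84)*(-204) = 840*(-204) = -171360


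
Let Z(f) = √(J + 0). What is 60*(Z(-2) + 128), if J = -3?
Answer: 7680 + 60*I*√3 ≈ 7680.0 + 103.92*I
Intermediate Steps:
Z(f) = I*√3 (Z(f) = √(-3 + 0) = √(-3) = I*√3)
60*(Z(-2) + 128) = 60*(I*√3 + 128) = 60*(128 + I*√3) = 7680 + 60*I*√3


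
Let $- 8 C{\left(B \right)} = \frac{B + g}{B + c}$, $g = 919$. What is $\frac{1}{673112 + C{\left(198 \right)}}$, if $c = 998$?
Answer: $\frac{9568}{6440334499} \approx 1.4856 \cdot 10^{-6}$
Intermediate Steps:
$C{\left(B \right)} = - \frac{919 + B}{8 \left(998 + B\right)}$ ($C{\left(B \right)} = - \frac{\left(B + 919\right) \frac{1}{B + 998}}{8} = - \frac{\left(919 + B\right) \frac{1}{998 + B}}{8} = - \frac{\frac{1}{998 + B} \left(919 + B\right)}{8} = - \frac{919 + B}{8 \left(998 + B\right)}$)
$\frac{1}{673112 + C{\left(198 \right)}} = \frac{1}{673112 + \frac{-919 - 198}{8 \left(998 + 198\right)}} = \frac{1}{673112 + \frac{-919 - 198}{8 \cdot 1196}} = \frac{1}{673112 + \frac{1}{8} \cdot \frac{1}{1196} \left(-1117\right)} = \frac{1}{673112 - \frac{1117}{9568}} = \frac{1}{\frac{6440334499}{9568}} = \frac{9568}{6440334499}$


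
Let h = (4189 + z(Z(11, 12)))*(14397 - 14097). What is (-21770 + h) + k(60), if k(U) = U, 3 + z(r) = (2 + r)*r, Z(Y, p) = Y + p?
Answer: 1406590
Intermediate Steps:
z(r) = -3 + r*(2 + r) (z(r) = -3 + (2 + r)*r = -3 + r*(2 + r))
h = 1428300 (h = (4189 + (-3 + (11 + 12)² + 2*(11 + 12)))*(14397 - 14097) = (4189 + (-3 + 23² + 2*23))*300 = (4189 + (-3 + 529 + 46))*300 = (4189 + 572)*300 = 4761*300 = 1428300)
(-21770 + h) + k(60) = (-21770 + 1428300) + 60 = 1406530 + 60 = 1406590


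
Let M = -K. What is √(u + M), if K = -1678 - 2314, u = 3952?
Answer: 2*√1986 ≈ 89.129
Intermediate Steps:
K = -3992
M = 3992 (M = -1*(-3992) = 3992)
√(u + M) = √(3952 + 3992) = √7944 = 2*√1986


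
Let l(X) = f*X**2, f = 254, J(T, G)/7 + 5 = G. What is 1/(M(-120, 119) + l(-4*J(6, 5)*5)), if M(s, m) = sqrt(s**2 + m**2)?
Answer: 1/169 ≈ 0.0059172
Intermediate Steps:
J(T, G) = -35 + 7*G
M(s, m) = sqrt(m**2 + s**2)
l(X) = 254*X**2
1/(M(-120, 119) + l(-4*J(6, 5)*5)) = 1/(sqrt(119**2 + (-120)**2) + 254*(-4*(-35 + 7*5)*5)**2) = 1/(sqrt(14161 + 14400) + 254*(-4*(-35 + 35)*5)**2) = 1/(sqrt(28561) + 254*(-4*0*5)**2) = 1/(169 + 254*(0*5)**2) = 1/(169 + 254*0**2) = 1/(169 + 254*0) = 1/(169 + 0) = 1/169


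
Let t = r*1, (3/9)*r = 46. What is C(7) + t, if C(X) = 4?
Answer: 142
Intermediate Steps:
r = 138 (r = 3*46 = 138)
t = 138 (t = 138*1 = 138)
C(7) + t = 4 + 138 = 142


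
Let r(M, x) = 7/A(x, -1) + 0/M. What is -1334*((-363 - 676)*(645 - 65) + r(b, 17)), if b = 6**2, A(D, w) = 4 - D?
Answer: 10450645378/13 ≈ 8.0390e+8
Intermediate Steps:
b = 36
r(M, x) = 7/(4 - x) (r(M, x) = 7/(4 - x) + 0/M = 7/(4 - x) + 0 = 7/(4 - x))
-1334*((-363 - 676)*(645 - 65) + r(b, 17)) = -1334*((-363 - 676)*(645 - 65) - 7/(-4 + 17)) = -1334*(-1039*580 - 7/13) = -1334*(-602620 - 7*1/13) = -1334*(-602620 - 7/13) = -1334*(-7834067/13) = 10450645378/13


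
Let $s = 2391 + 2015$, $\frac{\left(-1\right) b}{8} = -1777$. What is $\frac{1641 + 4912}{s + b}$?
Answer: $\frac{6553}{18622} \approx 0.3519$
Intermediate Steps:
$b = 14216$ ($b = \left(-8\right) \left(-1777\right) = 14216$)
$s = 4406$
$\frac{1641 + 4912}{s + b} = \frac{1641 + 4912}{4406 + 14216} = \frac{6553}{18622}$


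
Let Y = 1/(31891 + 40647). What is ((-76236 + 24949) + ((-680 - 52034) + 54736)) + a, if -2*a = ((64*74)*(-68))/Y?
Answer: 11680309647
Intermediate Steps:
Y = 1/72538 ≈ 1.3786e-5
a = 11680358912 (a = -(64*74)*(-68)/(2*1/72538) = -4736*(-68)*72538/2 = -(-161024)*72538 = -½*(-23360717824) = 11680358912)
((-76236 + 24949) + ((-680 - 52034) + 54736)) + a = ((-76236 + 24949) + ((-680 - 52034) + 54736)) + 11680358912 = (-51287 + (-52714 + 54736)) + 11680358912 = (-51287 + 2022) + 11680358912 = -49265 + 11680358912 = 11680309647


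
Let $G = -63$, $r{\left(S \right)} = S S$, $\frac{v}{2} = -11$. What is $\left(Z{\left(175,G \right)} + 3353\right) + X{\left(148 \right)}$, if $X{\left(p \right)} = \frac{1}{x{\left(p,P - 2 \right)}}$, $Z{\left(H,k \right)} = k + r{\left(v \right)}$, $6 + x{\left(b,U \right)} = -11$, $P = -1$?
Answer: $\frac{64157}{17} \approx 3773.9$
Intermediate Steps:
$v = -22$ ($v = 2 \left(-11\right) = -22$)
$r{\left(S \right)} = S^{2}$
$x{\left(b,U \right)} = -17$ ($x{\left(b,U \right)} = -6 - 11 = -17$)
$Z{\left(H,k \right)} = 484 + k$ ($Z{\left(H,k \right)} = k + \left(-22\right)^{2} = k + 484 = 484 + k$)
$X{\left(p \right)} = - \frac{1}{17}$ ($X{\left(p \right)} = \frac{1}{-17} = - \frac{1}{17}$)
$\left(Z{\left(175,G \right)} + 3353\right) + X{\left(148 \right)} = \left(\left(484 - 63\right) + 3353\right) - \frac{1}{17} = \left(421 + 3353\right) - \frac{1}{17} = 3774 - \frac{1}{17} = \frac{64157}{17}$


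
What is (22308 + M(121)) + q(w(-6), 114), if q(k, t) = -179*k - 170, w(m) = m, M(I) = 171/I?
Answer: 2808823/121 ≈ 23213.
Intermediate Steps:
q(k, t) = -170 - 179*k
(22308 + M(121)) + q(w(-6), 114) = (22308 + 171/121) + (-170 - 179*(-6)) = (22308 + 171*(1/121)) + (-170 + 1074) = (22308 + 171/121) + 904 = 2699439/121 + 904 = 2808823/121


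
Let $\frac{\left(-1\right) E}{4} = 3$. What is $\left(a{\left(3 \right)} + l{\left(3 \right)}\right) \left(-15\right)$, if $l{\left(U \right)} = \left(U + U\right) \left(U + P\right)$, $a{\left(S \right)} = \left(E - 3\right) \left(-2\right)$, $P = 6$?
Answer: $-1260$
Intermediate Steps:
$E = -12$ ($E = \left(-4\right) 3 = -12$)
$a{\left(S \right)} = 30$ ($a{\left(S \right)} = \left(-12 - 3\right) \left(-2\right) = \left(-15\right) \left(-2\right) = 30$)
$l{\left(U \right)} = 2 U \left(6 + U\right)$ ($l{\left(U \right)} = \left(U + U\right) \left(U + 6\right) = 2 U \left(6 + U\right)$)
$\left(a{\left(3 \right)} + l{\left(3 \right)}\right) \left(-15\right) = \left(30 + 2 \cdot 3 \left(6 + 3\right)\right) \left(-15\right) = \left(30 + 2 \cdot 3 \cdot 9\right) \left(-15\right) = \left(30 + 54\right) \left(-15\right) = 84 \left(-15\right) = -1260$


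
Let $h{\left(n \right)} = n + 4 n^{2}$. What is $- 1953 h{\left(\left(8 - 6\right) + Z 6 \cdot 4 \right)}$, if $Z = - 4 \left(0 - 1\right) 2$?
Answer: $-294391314$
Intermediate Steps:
$Z = 8$ ($Z = \left(-4\right) \left(-1\right) 2 = 4 \cdot 2 = 8$)
$- 1953 h{\left(\left(8 - 6\right) + Z 6 \cdot 4 \right)} = - 1953 \left(\left(8 - 6\right) + 8 \cdot 6 \cdot 4\right) \left(1 + 4 \left(\left(8 - 6\right) + 8 \cdot 6 \cdot 4\right)\right) = - 1953 \left(2 + 48 \cdot 4\right) \left(1 + 4 \left(2 + 48 \cdot 4\right)\right) = - 1953 \left(2 + 192\right) \left(1 + 4 \left(2 + 192\right)\right) = - 1953 \cdot 194 \left(1 + 4 \cdot 194\right) = - 1953 \cdot 194 \left(1 + 776\right) = - 1953 \cdot 194 \cdot 777 = \left(-1953\right) 150738 = -294391314$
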